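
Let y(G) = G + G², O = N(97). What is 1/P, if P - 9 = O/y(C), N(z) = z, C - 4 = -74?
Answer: 4830/43567 ≈ 0.11086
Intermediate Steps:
C = -70 (C = 4 - 74 = -70)
O = 97
P = 43567/4830 (P = 9 + 97/((-70*(1 - 70))) = 9 + 97/((-70*(-69))) = 9 + 97/4830 = 43567/4830 ≈ 9.0201)
1/P = 1/(43567/4830) = 4830/43567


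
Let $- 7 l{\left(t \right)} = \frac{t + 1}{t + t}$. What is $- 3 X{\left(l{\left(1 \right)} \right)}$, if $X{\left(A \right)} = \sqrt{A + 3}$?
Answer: $- \frac{6 \sqrt{35}}{7} \approx -5.0709$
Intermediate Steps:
$l{\left(t \right)} = - \frac{1 + t}{14 t}$ ($l{\left(t \right)} = - \frac{\left(t + 1\right) \frac{1}{t + t}}{7} = - \frac{\left(1 + t\right) \frac{1}{2 t}}{7} = - \frac{\frac{1}{2} \frac{1}{t} \left(1 + t\right)}{7} = - \frac{1 + t}{14 t}$)
$X{\left(A \right)} = \sqrt{3 + A}$
$- 3 X{\left(l{\left(1 \right)} \right)} = - 3 \sqrt{3 + \frac{-1 - 1}{14 \cdot 1}} = - 3 \sqrt{3 + \frac{1}{14} \cdot 1 \left(-1 - 1\right)} = - 3 \sqrt{3 + \frac{1}{14} \cdot 1 \left(-2\right)} = - 3 \sqrt{3 - \frac{1}{7}} = - 3 \sqrt{\frac{20}{7}} = - 3 \frac{2 \sqrt{35}}{7} = - \frac{6 \sqrt{35}}{7}$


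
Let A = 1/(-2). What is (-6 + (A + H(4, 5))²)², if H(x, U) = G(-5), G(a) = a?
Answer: 9409/16 ≈ 588.06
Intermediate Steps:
H(x, U) = -5
A = -½ ≈ -0.50000
(-6 + (A + H(4, 5))²)² = (-6 + (-½ - 5)²)² = (-6 + (-11/2)²)² = (-6 + 121/4)² = (97/4)² = 9409/16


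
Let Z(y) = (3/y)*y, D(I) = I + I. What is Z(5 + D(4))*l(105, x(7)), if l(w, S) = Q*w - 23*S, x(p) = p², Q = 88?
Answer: 24339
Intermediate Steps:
l(w, S) = -23*S + 88*w (l(w, S) = 88*w - 23*S = -23*S + 88*w)
D(I) = 2*I
Z(y) = 3
Z(5 + D(4))*l(105, x(7)) = 3*(-23*7² + 88*105) = 3*(-23*49 + 9240) = 3*(-1127 + 9240) = 3*8113 = 24339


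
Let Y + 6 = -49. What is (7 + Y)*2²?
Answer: -192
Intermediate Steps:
Y = -55 (Y = -6 - 49 = -55)
(7 + Y)*2² = (7 - 55)*2² = -48*4 = -192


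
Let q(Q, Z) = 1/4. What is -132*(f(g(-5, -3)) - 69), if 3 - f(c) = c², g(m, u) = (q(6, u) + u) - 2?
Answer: 46761/4 ≈ 11690.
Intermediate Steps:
q(Q, Z) = ¼
g(m, u) = -7/4 + u (g(m, u) = (¼ + u) - 2 = -7/4 + u)
f(c) = 3 - c²
-132*(f(g(-5, -3)) - 69) = -132*((3 - (-7/4 - 3)²) - 69) = -132*((3 - (-19/4)²) - 69) = -132*((3 - 1*361/16) - 69) = -132*((3 - 361/16) - 69) = -132*(-313/16 - 69) = -132*(-1417/16) = 46761/4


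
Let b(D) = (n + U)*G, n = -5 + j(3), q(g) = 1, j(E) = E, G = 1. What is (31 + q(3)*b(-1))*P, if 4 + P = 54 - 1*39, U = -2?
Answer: 297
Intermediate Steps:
n = -2 (n = -5 + 3 = -2)
b(D) = -4 (b(D) = (-2 - 2)*1 = -4*1 = -4)
P = 11 (P = -4 + (54 - 1*39) = -4 + (54 - 39) = -4 + 15 = 11)
(31 + q(3)*b(-1))*P = (31 + 1*(-4))*11 = (31 - 4)*11 = 27*11 = 297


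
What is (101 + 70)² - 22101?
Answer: 7140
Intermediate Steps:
(101 + 70)² - 22101 = 171² - 22101 = 29241 - 22101 = 7140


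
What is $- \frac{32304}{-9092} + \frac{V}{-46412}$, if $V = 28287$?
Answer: $\frac{310526961}{105494476} \approx 2.9435$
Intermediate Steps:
$- \frac{32304}{-9092} + \frac{V}{-46412} = - \frac{32304}{-9092} + \frac{28287}{-46412} = \left(-32304\right) \left(- \frac{1}{9092}\right) + 28287 \left(- \frac{1}{46412}\right) = \frac{8076}{2273} - \frac{28287}{46412} = \frac{310526961}{105494476}$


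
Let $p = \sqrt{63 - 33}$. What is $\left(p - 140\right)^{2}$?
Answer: $\left(140 - \sqrt{30}\right)^{2} \approx 18096.0$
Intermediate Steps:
$p = \sqrt{30} \approx 5.4772$
$\left(p - 140\right)^{2} = \left(\sqrt{30} - 140\right)^{2} = \left(-140 + \sqrt{30}\right)^{2}$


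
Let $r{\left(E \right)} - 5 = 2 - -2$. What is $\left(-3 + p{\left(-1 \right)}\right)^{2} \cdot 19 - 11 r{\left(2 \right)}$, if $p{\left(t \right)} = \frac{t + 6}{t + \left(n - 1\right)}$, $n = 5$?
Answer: $- \frac{587}{9} \approx -65.222$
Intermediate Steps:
$r{\left(E \right)} = 9$ ($r{\left(E \right)} = 5 + \left(2 - -2\right) = 5 + \left(2 + 2\right) = 5 + 4 = 9$)
$p{\left(t \right)} = \frac{6 + t}{4 + t}$ ($p{\left(t \right)} = \frac{t + 6}{t + \left(5 - 1\right)} = \frac{6 + t}{t + \left(5 - 1\right)} = \frac{6 + t}{t + 4} = \frac{6 + t}{4 + t}$)
$\left(-3 + p{\left(-1 \right)}\right)^{2} \cdot 19 - 11 r{\left(2 \right)} = \left(-3 + \frac{6 - 1}{4 - 1}\right)^{2} \cdot 19 - 99 = \left(-3 + \frac{1}{3} \cdot 5\right)^{2} \cdot 19 - 99 = \left(-3 + \frac{5}{3}\right)^{2} \cdot 19 - 99 = \left(- \frac{4}{3}\right)^{2} \cdot 19 - 99 = \frac{16}{9} \cdot 19 - 99 = \frac{304}{9} - 99 = - \frac{587}{9}$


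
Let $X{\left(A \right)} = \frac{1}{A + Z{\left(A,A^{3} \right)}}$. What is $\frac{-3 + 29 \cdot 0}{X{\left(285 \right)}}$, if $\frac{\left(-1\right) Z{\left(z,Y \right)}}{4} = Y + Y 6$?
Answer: $1944525645$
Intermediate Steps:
$Z{\left(z,Y \right)} = - 28 Y$ ($Z{\left(z,Y \right)} = - 4 \left(Y + Y 6\right) = - 4 \left(Y + 6 Y\right) = - 4 \cdot 7 Y = - 28 Y$)
$X{\left(A \right)} = \frac{1}{A - 28 A^{3}}$
$\frac{-3 + 29 \cdot 0}{X{\left(285 \right)}} = \frac{-3 + 29 \cdot 0}{\left(-1\right) \frac{1}{\left(-1\right) 285 + 28 \cdot 285^{3}}} = \frac{-3 + 0}{\left(-1\right) \frac{1}{-285 + 28 \cdot 23149125}} = - \frac{3}{\left(-1\right) \frac{1}{-285 + 648175500}} = - \frac{3}{\left(-1\right) \frac{1}{648175215}} = - \frac{3}{- \frac{1}{648175215}} = \left(-3\right) \left(-648175215\right) = 1944525645$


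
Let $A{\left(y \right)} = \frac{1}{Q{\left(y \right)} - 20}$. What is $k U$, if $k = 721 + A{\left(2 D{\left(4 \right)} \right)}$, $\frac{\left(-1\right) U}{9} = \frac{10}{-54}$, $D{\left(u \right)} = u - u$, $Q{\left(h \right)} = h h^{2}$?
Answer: $\frac{14419}{12} \approx 1201.6$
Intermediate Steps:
$Q{\left(h \right)} = h^{3}$
$D{\left(u \right)} = 0$
$A{\left(y \right)} = \frac{1}{-20 + y^{3}}$ ($A{\left(y \right)} = \frac{1}{y^{3} - 20} = \frac{1}{-20 + y^{3}}$)
$U = \frac{5}{3}$ ($U = - 9 \frac{10}{-54} = - 9 \cdot 10 \left(- \frac{1}{54}\right) = \left(-9\right) \left(- \frac{5}{27}\right) = \frac{5}{3} \approx 1.6667$)
$k = \frac{14419}{20}$ ($k = 721 + \frac{1}{-20 + \left(2 \cdot 0\right)^{3}} = 721 + \frac{1}{-20 + 0^{3}} = 721 + \frac{1}{-20 + 0} = 721 + \frac{1}{-20} = 721 - \frac{1}{20} = \frac{14419}{20} \approx 720.95$)
$k U = \frac{14419}{20} \cdot \frac{5}{3} = \frac{14419}{12}$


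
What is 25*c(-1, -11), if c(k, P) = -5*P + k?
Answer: 1350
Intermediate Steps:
c(k, P) = k - 5*P
25*c(-1, -11) = 25*(-1 - 5*(-11)) = 25*(-1 + 55) = 25*54 = 1350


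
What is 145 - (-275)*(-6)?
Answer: -1505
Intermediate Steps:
145 - (-275)*(-6) = 145 - 55*30 = 145 - 1650 = -1505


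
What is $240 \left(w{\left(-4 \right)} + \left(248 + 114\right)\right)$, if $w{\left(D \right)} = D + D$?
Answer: $84960$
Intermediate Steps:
$w{\left(D \right)} = 2 D$
$240 \left(w{\left(-4 \right)} + \left(248 + 114\right)\right) = 240 \left(2 \left(-4\right) + \left(248 + 114\right)\right) = 240 \left(-8 + 362\right) = 240 \cdot 354 = 84960$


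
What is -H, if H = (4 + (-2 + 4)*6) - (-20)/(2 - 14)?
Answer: -43/3 ≈ -14.333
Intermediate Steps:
H = 43/3 (H = (4 + 2*6) - (-20)/(-12) = (4 + 12) - (-20)*(-1)/12 = 16 - 10*⅙ = 16 - 5/3 = 43/3 ≈ 14.333)
-H = -1*43/3 = -43/3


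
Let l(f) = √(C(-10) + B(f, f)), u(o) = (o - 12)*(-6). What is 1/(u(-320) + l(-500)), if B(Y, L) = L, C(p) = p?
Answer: 332/661429 - I*√510/3968574 ≈ 0.00050194 - 5.6905e-6*I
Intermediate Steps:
u(o) = 72 - 6*o (u(o) = (-12 + o)*(-6) = 72 - 6*o)
l(f) = √(-10 + f)
1/(u(-320) + l(-500)) = 1/((72 - 6*(-320)) + √(-10 - 500)) = 1/((72 + 1920) + √(-510)) = 1/(1992 + I*√510)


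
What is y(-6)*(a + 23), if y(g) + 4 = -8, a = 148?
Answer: -2052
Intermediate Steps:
y(g) = -12 (y(g) = -4 - 8 = -12)
y(-6)*(a + 23) = -12*(148 + 23) = -12*171 = -2052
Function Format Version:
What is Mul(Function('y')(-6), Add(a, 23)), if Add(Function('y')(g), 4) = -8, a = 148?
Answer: -2052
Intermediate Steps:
Function('y')(g) = -12 (Function('y')(g) = Add(-4, -8) = -12)
Mul(Function('y')(-6), Add(a, 23)) = Mul(-12, Add(148, 23)) = Mul(-12, 171) = -2052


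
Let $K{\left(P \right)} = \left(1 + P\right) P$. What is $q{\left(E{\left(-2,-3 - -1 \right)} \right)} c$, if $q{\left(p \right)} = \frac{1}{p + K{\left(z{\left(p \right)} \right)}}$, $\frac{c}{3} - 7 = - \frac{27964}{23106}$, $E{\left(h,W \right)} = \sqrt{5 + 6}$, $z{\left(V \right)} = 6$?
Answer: $\frac{2809338}{6750803} - \frac{66889 \sqrt{11}}{6750803} \approx 0.38329$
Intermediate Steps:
$K{\left(P \right)} = P \left(1 + P\right)$
$E{\left(h,W \right)} = \sqrt{11}$
$c = \frac{66889}{3851}$ ($c = 21 + 3 \left(- \frac{27964}{23106}\right) = 21 + 3 \left(\left(-27964\right) \frac{1}{23106}\right) = 21 + 3 \left(- \frac{13982}{11553}\right) = 21 - \frac{13982}{3851} = \frac{66889}{3851} \approx 17.369$)
$q{\left(p \right)} = \frac{1}{42 + p}$ ($q{\left(p \right)} = \frac{1}{p + 6 \left(1 + 6\right)} = \frac{1}{p + 6 \cdot 7} = \frac{1}{p + 42} = \frac{1}{42 + p}$)
$q{\left(E{\left(-2,-3 - -1 \right)} \right)} c = \frac{1}{42 + \sqrt{11}} \cdot \frac{66889}{3851} = \frac{66889}{3851 \left(42 + \sqrt{11}\right)}$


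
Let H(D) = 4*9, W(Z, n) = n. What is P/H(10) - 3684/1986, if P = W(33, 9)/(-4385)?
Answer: -10769891/5805740 ≈ -1.8550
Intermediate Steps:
H(D) = 36
P = -9/4385 (P = 9/(-4385) = 9*(-1/4385) = -9/4385 ≈ -0.0020525)
P/H(10) - 3684/1986 = -9/4385/36 - 3684/1986 = -9/4385*1/36 - 3684*1/1986 = -1/17540 - 614/331 = -10769891/5805740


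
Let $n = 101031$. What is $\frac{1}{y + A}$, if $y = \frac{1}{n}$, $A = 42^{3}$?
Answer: $\frac{101031}{7485184729} \approx 1.3497 \cdot 10^{-5}$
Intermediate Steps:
$A = 74088$
$y = \frac{1}{101031} \approx 9.898 \cdot 10^{-6}$
$\frac{1}{y + A} = \frac{1}{\frac{1}{101031} + 74088} = \frac{1}{\frac{7485184729}{101031}} = \frac{101031}{7485184729}$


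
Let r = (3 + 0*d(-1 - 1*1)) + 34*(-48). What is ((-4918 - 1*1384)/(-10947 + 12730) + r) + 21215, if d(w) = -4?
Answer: 34915536/1783 ≈ 19582.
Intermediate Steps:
r = -1629 (r = (3 + 0*(-4)) + 34*(-48) = (3 + 0) - 1632 = 3 - 1632 = -1629)
((-4918 - 1*1384)/(-10947 + 12730) + r) + 21215 = ((-4918 - 1*1384)/(-10947 + 12730) - 1629) + 21215 = ((-4918 - 1384)/1783 - 1629) + 21215 = (-6302*1/1783 - 1629) + 21215 = (-6302/1783 - 1629) + 21215 = -2910809/1783 + 21215 = 34915536/1783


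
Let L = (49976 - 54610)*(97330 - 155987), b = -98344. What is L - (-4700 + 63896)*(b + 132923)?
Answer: -1775121946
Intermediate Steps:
L = 271816538 (L = -4634*(-58657) = 271816538)
L - (-4700 + 63896)*(b + 132923) = 271816538 - (-4700 + 63896)*(-98344 + 132923) = 271816538 - 59196*34579 = 271816538 - 1*2046938484 = 271816538 - 2046938484 = -1775121946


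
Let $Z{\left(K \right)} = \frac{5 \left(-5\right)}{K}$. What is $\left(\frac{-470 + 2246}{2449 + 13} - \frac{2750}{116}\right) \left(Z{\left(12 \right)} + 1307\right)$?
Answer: $- \frac{25698313739}{856776} \approx -29994.0$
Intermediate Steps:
$Z{\left(K \right)} = - \frac{25}{K}$
$\left(\frac{-470 + 2246}{2449 + 13} - \frac{2750}{116}\right) \left(Z{\left(12 \right)} + 1307\right) = \left(\frac{-470 + 2246}{2449 + 13} - \frac{2750}{116}\right) \left(- \frac{25}{12} + 1307\right) = \left(\frac{1776}{2462} - \frac{1375}{58}\right) \left(\left(-25\right) \frac{1}{12} + 1307\right) = \left(1776 \cdot \frac{1}{2462} - \frac{1375}{58}\right) \left(- \frac{25}{12} + 1307\right) = \left(\frac{888}{1231} - \frac{1375}{58}\right) \frac{15659}{12} = \left(- \frac{1641121}{71398}\right) \frac{15659}{12} = - \frac{25698313739}{856776}$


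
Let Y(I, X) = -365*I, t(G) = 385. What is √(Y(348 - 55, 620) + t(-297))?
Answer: 24*I*√185 ≈ 326.44*I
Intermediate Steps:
√(Y(348 - 55, 620) + t(-297)) = √(-365*(348 - 55) + 385) = √(-365*293 + 385) = √(-106945 + 385) = √(-106560) = 24*I*√185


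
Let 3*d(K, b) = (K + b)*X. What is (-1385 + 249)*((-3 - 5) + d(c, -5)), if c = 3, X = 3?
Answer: 11360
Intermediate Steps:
d(K, b) = K + b (d(K, b) = ((K + b)*3)/3 = (3*K + 3*b)/3 = K + b)
(-1385 + 249)*((-3 - 5) + d(c, -5)) = (-1385 + 249)*((-3 - 5) + (3 - 5)) = -1136*(-8 - 2) = -1136*(-10) = 11360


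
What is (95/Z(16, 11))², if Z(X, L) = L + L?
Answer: 9025/484 ≈ 18.647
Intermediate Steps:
Z(X, L) = 2*L
(95/Z(16, 11))² = (95/((2*11)))² = (95/22)² = 9025/484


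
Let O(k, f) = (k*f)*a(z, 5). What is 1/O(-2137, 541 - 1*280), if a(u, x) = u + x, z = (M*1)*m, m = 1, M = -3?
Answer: -1/1115514 ≈ -8.9645e-7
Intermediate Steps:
z = -3 (z = -3*1*1 = -3*1 = -3)
O(k, f) = 2*f*k (O(k, f) = (k*f)*(-3 + 5) = (f*k)*2 = 2*f*k)
1/O(-2137, 541 - 1*280) = 1/(2*(541 - 1*280)*(-2137)) = 1/(2*(541 - 280)*(-2137)) = 1/(2*261*(-2137)) = 1/(-1115514) = -1/1115514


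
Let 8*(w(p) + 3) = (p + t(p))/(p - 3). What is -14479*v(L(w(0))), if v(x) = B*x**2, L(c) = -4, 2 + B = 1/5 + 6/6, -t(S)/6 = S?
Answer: 926656/5 ≈ 1.8533e+5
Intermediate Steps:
t(S) = -6*S
B = -4/5 (B = -2 + (1/5 + 6/6) = -2 + (1*(1/5) + 6*(1/6)) = -2 + (1/5 + 1) = -2 + 6/5 = -4/5 ≈ -0.80000)
w(p) = -3 - 5*p/(8*(-3 + p)) (w(p) = -3 + ((p - 6*p)/(p - 3))/8 = -3 + ((-5*p)/(-3 + p))/8 = -3 + (-5*p/(-3 + p))/8 = -3 - 5*p/(8*(-3 + p)))
v(x) = -4*x**2/5
-14479*v(L(w(0))) = -(-57916)*(-4)**2/5 = -(-57916)*16/5 = -14479*(-64/5) = 926656/5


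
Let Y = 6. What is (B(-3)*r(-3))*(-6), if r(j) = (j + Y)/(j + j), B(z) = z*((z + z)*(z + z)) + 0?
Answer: -324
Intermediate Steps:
B(z) = 4*z**3 (B(z) = z*((2*z)*(2*z)) + 0 = z*(4*z**2) + 0 = 4*z**3 + 0 = 4*z**3)
r(j) = (6 + j)/(2*j) (r(j) = (j + 6)/(j + j) = (6 + j)/((2*j)) = (6 + j)*(1/(2*j)) = (6 + j)/(2*j))
(B(-3)*r(-3))*(-6) = ((4*(-3)**3)*((1/2)*(6 - 3)/(-3)))*(-6) = ((4*(-27))*((1/2)*(-1/3)*3))*(-6) = -108*(-1/2)*(-6) = 54*(-6) = -324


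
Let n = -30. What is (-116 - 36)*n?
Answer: 4560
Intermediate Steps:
(-116 - 36)*n = (-116 - 36)*(-30) = -152*(-30) = 4560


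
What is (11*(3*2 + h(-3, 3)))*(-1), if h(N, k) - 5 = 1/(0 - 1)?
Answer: -110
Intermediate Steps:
h(N, k) = 4 (h(N, k) = 5 + 1/(0 - 1) = 5 + 1/(-1) = 5 - 1 = 4)
(11*(3*2 + h(-3, 3)))*(-1) = (11*(3*2 + 4))*(-1) = (11*(6 + 4))*(-1) = (11*10)*(-1) = 110*(-1) = -110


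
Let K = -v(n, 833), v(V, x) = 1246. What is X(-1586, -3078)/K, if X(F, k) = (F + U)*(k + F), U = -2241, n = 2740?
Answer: -100276/7 ≈ -14325.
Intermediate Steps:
X(F, k) = (-2241 + F)*(F + k) (X(F, k) = (F - 2241)*(k + F) = (-2241 + F)*(F + k))
K = -1246 (K = -1*1246 = -1246)
X(-1586, -3078)/K = ((-1586)² - 2241*(-1586) - 2241*(-3078) - 1586*(-3078))/(-1246) = (2515396 + 3554226 + 6897798 + 4881708)*(-1/1246) = 17849128*(-1/1246) = -100276/7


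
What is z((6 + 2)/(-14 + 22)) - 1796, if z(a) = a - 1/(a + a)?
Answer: -3591/2 ≈ -1795.5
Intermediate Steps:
z(a) = a - 1/(2*a)
z((6 + 2)/(-14 + 22)) - 1796 = ((6 + 2)/(-14 + 22) - (-14 + 22)/(6 + 2)/2) - 1796 = (8/8 - 1/(2*1)) - 1796 = (8*(⅛) - 1/(2*1)) - 1796 = (1 - ½/1) - 1796 = (1 - ½*1) - 1796 = (1 - ½) - 1796 = ½ - 1796 = -3591/2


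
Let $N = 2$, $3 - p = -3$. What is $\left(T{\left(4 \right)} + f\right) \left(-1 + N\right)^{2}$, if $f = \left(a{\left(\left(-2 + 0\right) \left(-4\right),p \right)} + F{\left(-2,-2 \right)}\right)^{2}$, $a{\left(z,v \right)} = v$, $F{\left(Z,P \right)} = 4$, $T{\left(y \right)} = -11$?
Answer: $89$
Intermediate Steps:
$p = 6$ ($p = 3 - -3 = 3 + 3 = 6$)
$f = 100$ ($f = \left(6 + 4\right)^{2} = 10^{2} = 100$)
$\left(T{\left(4 \right)} + f\right) \left(-1 + N\right)^{2} = \left(-11 + 100\right) \left(-1 + 2\right)^{2} = 89 \cdot 1^{2} = 89 \cdot 1 = 89$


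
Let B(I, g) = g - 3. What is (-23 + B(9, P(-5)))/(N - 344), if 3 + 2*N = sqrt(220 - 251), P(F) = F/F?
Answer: 17275/238756 + 25*I*sqrt(31)/238756 ≈ 0.072354 + 0.000583*I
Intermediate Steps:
P(F) = 1
N = -3/2 + I*sqrt(31)/2 (N = -3/2 + sqrt(220 - 251)/2 = -3/2 + sqrt(-31)/2 = -3/2 + (I*sqrt(31))/2 = -3/2 + I*sqrt(31)/2 ≈ -1.5 + 2.7839*I)
B(I, g) = -3 + g
(-23 + B(9, P(-5)))/(N - 344) = (-23 + (-3 + 1))/((-3/2 + I*sqrt(31)/2) - 344) = (-23 - 2)/(-691/2 + I*sqrt(31)/2) = -25/(-691/2 + I*sqrt(31)/2)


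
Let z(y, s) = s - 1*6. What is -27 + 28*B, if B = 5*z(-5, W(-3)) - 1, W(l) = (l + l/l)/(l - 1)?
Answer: -825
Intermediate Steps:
W(l) = (1 + l)/(-1 + l) (W(l) = (l + 1)/(-1 + l) = (1 + l)/(-1 + l))
z(y, s) = -6 + s (z(y, s) = s - 6 = -6 + s)
B = -57/2 (B = 5*(-6 + (1 - 3)/(-1 - 3)) - 1 = 5*(-6 - 2/(-4)) - 1 = 5*(-6 - ¼*(-2)) - 1 = 5*(-6 + ½) - 1 = 5*(-11/2) - 1 = -55/2 - 1 = -57/2 ≈ -28.500)
-27 + 28*B = -27 + 28*(-57/2) = -27 - 798 = -825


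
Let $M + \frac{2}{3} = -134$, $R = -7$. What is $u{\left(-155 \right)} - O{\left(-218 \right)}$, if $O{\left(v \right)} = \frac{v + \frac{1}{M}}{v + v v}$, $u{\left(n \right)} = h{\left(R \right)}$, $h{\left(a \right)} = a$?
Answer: $- \frac{133693293}{19111624} \approx -6.9954$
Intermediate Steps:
$M = - \frac{404}{3}$ ($M = - \frac{2}{3} - 134 = - \frac{404}{3} \approx -134.67$)
$u{\left(n \right)} = -7$
$O{\left(v \right)} = \frac{- \frac{3}{404} + v}{v + v^{2}}$ ($O{\left(v \right)} = \frac{v + \frac{1}{- \frac{404}{3}}}{v + v v} = \frac{v - \frac{3}{404}}{v + v^{2}} = \frac{- \frac{3}{404} + v}{v + v^{2}}$)
$u{\left(-155 \right)} - O{\left(-218 \right)} = -7 - \frac{- \frac{3}{404} - 218}{\left(-218\right) \left(1 - 218\right)} = -7 - \left(- \frac{1}{218}\right) \frac{1}{-217} \left(- \frac{88075}{404}\right) = -7 - \left(- \frac{1}{218}\right) \left(- \frac{1}{217}\right) \left(- \frac{88075}{404}\right) = -7 - - \frac{88075}{19111624} = -7 + \frac{88075}{19111624} = - \frac{133693293}{19111624}$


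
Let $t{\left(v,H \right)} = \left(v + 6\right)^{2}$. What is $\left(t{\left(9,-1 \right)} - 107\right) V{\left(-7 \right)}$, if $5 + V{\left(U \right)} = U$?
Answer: $-1416$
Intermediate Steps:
$V{\left(U \right)} = -5 + U$
$t{\left(v,H \right)} = \left(6 + v\right)^{2}$
$\left(t{\left(9,-1 \right)} - 107\right) V{\left(-7 \right)} = \left(\left(6 + 9\right)^{2} - 107\right) \left(-5 - 7\right) = \left(15^{2} - 107\right) \left(-12\right) = \left(225 - 107\right) \left(-12\right) = 118 \left(-12\right) = -1416$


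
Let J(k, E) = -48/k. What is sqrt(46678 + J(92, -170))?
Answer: sqrt(24692386)/23 ≈ 216.05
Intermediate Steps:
sqrt(46678 + J(92, -170)) = sqrt(46678 - 48/92) = sqrt(46678 - 48*1/92) = sqrt(46678 - 12/23) = sqrt(1073582/23) = sqrt(24692386)/23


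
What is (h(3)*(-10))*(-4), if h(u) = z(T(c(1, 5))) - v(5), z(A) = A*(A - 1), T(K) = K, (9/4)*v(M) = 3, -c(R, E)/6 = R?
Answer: 4880/3 ≈ 1626.7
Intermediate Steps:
c(R, E) = -6*R
v(M) = 4/3 (v(M) = (4/9)*3 = 4/3)
z(A) = A*(-1 + A)
h(u) = 122/3 (h(u) = (-6*1)*(-1 - 6*1) - 1*4/3 = -6*(-1 - 6) - 4/3 = -6*(-7) - 4/3 = 42 - 4/3 = 122/3)
(h(3)*(-10))*(-4) = ((122/3)*(-10))*(-4) = -1220/3*(-4) = 4880/3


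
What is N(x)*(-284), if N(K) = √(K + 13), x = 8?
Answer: -284*√21 ≈ -1301.5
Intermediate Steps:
N(K) = √(13 + K)
N(x)*(-284) = √(13 + 8)*(-284) = √21*(-284) = -284*√21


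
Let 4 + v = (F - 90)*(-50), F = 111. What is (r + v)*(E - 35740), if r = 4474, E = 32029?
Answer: -12691620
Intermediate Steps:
v = -1054 (v = -4 + (111 - 90)*(-50) = -4 + 21*(-50) = -4 - 1050 = -1054)
(r + v)*(E - 35740) = (4474 - 1054)*(32029 - 35740) = 3420*(-3711) = -12691620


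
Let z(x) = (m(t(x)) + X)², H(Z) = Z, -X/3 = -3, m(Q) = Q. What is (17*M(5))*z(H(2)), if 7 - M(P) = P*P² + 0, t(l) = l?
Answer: -242726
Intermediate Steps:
X = 9 (X = -3*(-3) = 9)
M(P) = 7 - P³ (M(P) = 7 - (P*P² + 0) = 7 - (P³ + 0) = 7 - P³)
z(x) = (9 + x)² (z(x) = (x + 9)² = (9 + x)²)
(17*M(5))*z(H(2)) = (17*(7 - 1*5³))*(9 + 2)² = (17*(7 - 1*125))*11² = (17*(7 - 125))*121 = (17*(-118))*121 = -2006*121 = -242726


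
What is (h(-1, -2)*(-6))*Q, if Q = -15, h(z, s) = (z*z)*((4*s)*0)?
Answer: 0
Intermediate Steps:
h(z, s) = 0 (h(z, s) = z²*0 = 0)
(h(-1, -2)*(-6))*Q = (0*(-6))*(-15) = 0*(-15) = 0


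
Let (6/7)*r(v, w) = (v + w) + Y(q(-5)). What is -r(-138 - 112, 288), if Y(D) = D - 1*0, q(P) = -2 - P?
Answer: -287/6 ≈ -47.833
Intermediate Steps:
Y(D) = D (Y(D) = D + 0 = D)
r(v, w) = 7/2 + 7*v/6 + 7*w/6 (r(v, w) = 7*((v + w) + (-2 - 1*(-5)))/6 = 7*((v + w) + (-2 + 5))/6 = 7*((v + w) + 3)/6 = 7*(3 + v + w)/6 = 7/2 + 7*v/6 + 7*w/6)
-r(-138 - 112, 288) = -(7/2 + 7*(-138 - 112)/6 + (7/6)*288) = -(7/2 + (7/6)*(-250) + 336) = -(7/2 - 875/3 + 336) = -1*287/6 = -287/6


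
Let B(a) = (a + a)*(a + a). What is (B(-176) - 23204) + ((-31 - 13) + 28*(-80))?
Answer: 98416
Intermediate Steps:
B(a) = 4*a² (B(a) = (2*a)*(2*a) = 4*a²)
(B(-176) - 23204) + ((-31 - 13) + 28*(-80)) = (4*(-176)² - 23204) + ((-31 - 13) + 28*(-80)) = (4*30976 - 23204) + (-44 - 2240) = (123904 - 23204) - 2284 = 100700 - 2284 = 98416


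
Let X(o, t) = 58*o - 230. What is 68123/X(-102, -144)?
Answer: -68123/6146 ≈ -11.084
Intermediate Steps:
X(o, t) = -230 + 58*o
68123/X(-102, -144) = 68123/(-230 + 58*(-102)) = 68123/(-230 - 5916) = 68123/(-6146) = 68123*(-1/6146) = -68123/6146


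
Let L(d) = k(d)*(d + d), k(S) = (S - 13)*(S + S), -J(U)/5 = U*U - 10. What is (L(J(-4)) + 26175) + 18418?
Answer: -110207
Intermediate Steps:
J(U) = 50 - 5*U² (J(U) = -5*(U*U - 10) = -5*(U² - 10) = -5*(-10 + U²) = 50 - 5*U²)
k(S) = 2*S*(-13 + S) (k(S) = (-13 + S)*(2*S) = 2*S*(-13 + S))
L(d) = 4*d²*(-13 + d) (L(d) = (2*d*(-13 + d))*(d + d) = (2*d*(-13 + d))*(2*d) = 4*d²*(-13 + d))
(L(J(-4)) + 26175) + 18418 = (4*(50 - 5*(-4)²)²*(-13 + (50 - 5*(-4)²)) + 26175) + 18418 = (4*(50 - 5*16)²*(-13 + (50 - 5*16)) + 26175) + 18418 = (4*(50 - 80)²*(-13 + (50 - 80)) + 26175) + 18418 = (4*(-30)²*(-13 - 30) + 26175) + 18418 = (4*900*(-43) + 26175) + 18418 = (-154800 + 26175) + 18418 = -128625 + 18418 = -110207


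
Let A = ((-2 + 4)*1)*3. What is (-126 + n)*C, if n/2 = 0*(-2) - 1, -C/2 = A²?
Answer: 9216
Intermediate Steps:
A = 6 (A = (2*1)*3 = 2*3 = 6)
C = -72 (C = -2*6² = -2*36 = -72)
n = -2 (n = 2*(0*(-2) - 1) = 2*(0 - 1) = 2*(-1) = -2)
(-126 + n)*C = (-126 - 2)*(-72) = -128*(-72) = 9216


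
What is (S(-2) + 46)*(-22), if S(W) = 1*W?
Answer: -968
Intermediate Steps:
S(W) = W
(S(-2) + 46)*(-22) = (-2 + 46)*(-22) = 44*(-22) = -968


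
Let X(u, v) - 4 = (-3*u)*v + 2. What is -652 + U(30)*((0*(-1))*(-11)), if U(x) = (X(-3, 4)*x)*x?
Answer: -652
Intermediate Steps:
X(u, v) = 6 - 3*u*v (X(u, v) = 4 + ((-3*u)*v + 2) = 4 + (-3*u*v + 2) = 4 + (2 - 3*u*v) = 6 - 3*u*v)
U(x) = 42*x**2 (U(x) = ((6 - 3*(-3)*4)*x)*x = ((6 + 36)*x)*x = (42*x)*x = 42*x**2)
-652 + U(30)*((0*(-1))*(-11)) = -652 + (42*30**2)*((0*(-1))*(-11)) = -652 + (42*900)*(0*(-11)) = -652 + 37800*0 = -652 + 0 = -652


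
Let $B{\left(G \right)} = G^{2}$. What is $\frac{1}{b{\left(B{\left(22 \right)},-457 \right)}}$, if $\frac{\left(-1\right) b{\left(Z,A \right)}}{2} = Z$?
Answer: $- \frac{1}{968} \approx -0.0010331$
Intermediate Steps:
$b{\left(Z,A \right)} = - 2 Z$
$\frac{1}{b{\left(B{\left(22 \right)},-457 \right)}} = \frac{1}{\left(-2\right) 22^{2}} = \frac{1}{\left(-2\right) 484} = \frac{1}{-968} = - \frac{1}{968}$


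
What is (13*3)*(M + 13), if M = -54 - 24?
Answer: -2535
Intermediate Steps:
M = -78
(13*3)*(M + 13) = (13*3)*(-78 + 13) = 39*(-65) = -2535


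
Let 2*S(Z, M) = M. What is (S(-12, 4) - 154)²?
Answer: 23104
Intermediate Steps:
S(Z, M) = M/2
(S(-12, 4) - 154)² = ((½)*4 - 154)² = (2 - 154)² = (-152)² = 23104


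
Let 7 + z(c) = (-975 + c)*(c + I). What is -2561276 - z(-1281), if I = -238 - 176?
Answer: -6385189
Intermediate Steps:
I = -414
z(c) = -7 + (-975 + c)*(-414 + c) (z(c) = -7 + (-975 + c)*(c - 414) = -7 + (-975 + c)*(-414 + c))
-2561276 - z(-1281) = -2561276 - (403643 + (-1281)**2 - 1389*(-1281)) = -2561276 - (403643 + 1640961 + 1779309) = -2561276 - 1*3823913 = -2561276 - 3823913 = -6385189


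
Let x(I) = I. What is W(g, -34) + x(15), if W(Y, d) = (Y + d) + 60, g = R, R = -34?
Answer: 7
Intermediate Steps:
g = -34
W(Y, d) = 60 + Y + d
W(g, -34) + x(15) = (60 - 34 - 34) + 15 = -8 + 15 = 7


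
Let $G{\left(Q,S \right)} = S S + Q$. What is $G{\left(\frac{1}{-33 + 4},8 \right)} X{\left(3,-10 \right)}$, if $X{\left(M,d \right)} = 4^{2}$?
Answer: $\frac{29680}{29} \approx 1023.4$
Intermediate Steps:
$X{\left(M,d \right)} = 16$
$G{\left(Q,S \right)} = Q + S^{2}$ ($G{\left(Q,S \right)} = S^{2} + Q = Q + S^{2}$)
$G{\left(\frac{1}{-33 + 4},8 \right)} X{\left(3,-10 \right)} = \left(\frac{1}{-33 + 4} + 8^{2}\right) 16 = \left(\frac{1}{-29} + 64\right) 16 = \left(- \frac{1}{29} + 64\right) 16 = \frac{1855}{29} \cdot 16 = \frac{29680}{29}$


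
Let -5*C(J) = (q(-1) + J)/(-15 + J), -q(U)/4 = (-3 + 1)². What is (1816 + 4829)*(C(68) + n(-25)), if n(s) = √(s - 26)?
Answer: -69108/53 + 6645*I*√51 ≈ -1303.9 + 47455.0*I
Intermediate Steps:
n(s) = √(-26 + s)
q(U) = -16 (q(U) = -4*(-3 + 1)² = -4*(-2)² = -4*4 = -16)
C(J) = -(-16 + J)/(5*(-15 + J))
(1816 + 4829)*(C(68) + n(-25)) = (1816 + 4829)*((16 - 1*68)/(5*(-15 + 68)) + √(-26 - 25)) = 6645*((⅕)*(16 - 68)/53 + √(-51)) = 6645*((⅕)*(1/53)*(-52) + I*√51) = 6645*(-52/265 + I*√51) = -69108/53 + 6645*I*√51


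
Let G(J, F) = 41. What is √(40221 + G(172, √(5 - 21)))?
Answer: √40262 ≈ 200.65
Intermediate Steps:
√(40221 + G(172, √(5 - 21))) = √(40221 + 41) = √40262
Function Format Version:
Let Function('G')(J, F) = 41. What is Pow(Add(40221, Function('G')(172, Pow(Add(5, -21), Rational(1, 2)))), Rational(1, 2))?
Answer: Pow(40262, Rational(1, 2)) ≈ 200.65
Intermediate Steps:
Pow(Add(40221, Function('G')(172, Pow(Add(5, -21), Rational(1, 2)))), Rational(1, 2)) = Pow(Add(40221, 41), Rational(1, 2)) = Pow(40262, Rational(1, 2))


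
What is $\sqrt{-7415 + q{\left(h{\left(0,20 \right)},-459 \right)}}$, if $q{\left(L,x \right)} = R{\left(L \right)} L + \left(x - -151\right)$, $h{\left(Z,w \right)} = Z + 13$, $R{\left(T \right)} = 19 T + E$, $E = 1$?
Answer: $i \sqrt{4499} \approx 67.075 i$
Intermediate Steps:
$R{\left(T \right)} = 1 + 19 T$ ($R{\left(T \right)} = 19 T + 1 = 1 + 19 T$)
$h{\left(Z,w \right)} = 13 + Z$
$q{\left(L,x \right)} = 151 + x + L \left(1 + 19 L\right)$ ($q{\left(L,x \right)} = \left(1 + 19 L\right) L + \left(x - -151\right) = L \left(1 + 19 L\right) + \left(x + 151\right) = L \left(1 + 19 L\right) + \left(151 + x\right) = 151 + x + L \left(1 + 19 L\right)$)
$\sqrt{-7415 + q{\left(h{\left(0,20 \right)},-459 \right)}} = \sqrt{-7415 + \left(151 - 459 + \left(13 + 0\right) \left(1 + 19 \left(13 + 0\right)\right)\right)} = \sqrt{-7415 + \left(151 - 459 + 13 \left(1 + 19 \cdot 13\right)\right)} = \sqrt{-7415 + \left(151 - 459 + 13 \left(1 + 247\right)\right)} = \sqrt{-7415 + \left(151 - 459 + 13 \cdot 248\right)} = \sqrt{-7415 + \left(151 - 459 + 3224\right)} = \sqrt{-7415 + 2916} = \sqrt{-4499} = i \sqrt{4499}$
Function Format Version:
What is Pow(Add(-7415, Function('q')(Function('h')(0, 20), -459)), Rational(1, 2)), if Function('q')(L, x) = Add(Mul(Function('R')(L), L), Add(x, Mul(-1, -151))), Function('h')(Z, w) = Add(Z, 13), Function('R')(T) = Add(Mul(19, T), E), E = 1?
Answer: Mul(I, Pow(4499, Rational(1, 2))) ≈ Mul(67.075, I)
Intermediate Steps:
Function('R')(T) = Add(1, Mul(19, T)) (Function('R')(T) = Add(Mul(19, T), 1) = Add(1, Mul(19, T)))
Function('h')(Z, w) = Add(13, Z)
Function('q')(L, x) = Add(151, x, Mul(L, Add(1, Mul(19, L)))) (Function('q')(L, x) = Add(Mul(Add(1, Mul(19, L)), L), Add(x, Mul(-1, -151))) = Add(Mul(L, Add(1, Mul(19, L))), Add(x, 151)) = Add(Mul(L, Add(1, Mul(19, L))), Add(151, x)) = Add(151, x, Mul(L, Add(1, Mul(19, L)))))
Pow(Add(-7415, Function('q')(Function('h')(0, 20), -459)), Rational(1, 2)) = Pow(Add(-7415, Add(151, -459, Mul(Add(13, 0), Add(1, Mul(19, Add(13, 0)))))), Rational(1, 2)) = Pow(Add(-7415, Add(151, -459, Mul(13, Add(1, Mul(19, 13))))), Rational(1, 2)) = Pow(Add(-7415, Add(151, -459, Mul(13, Add(1, 247)))), Rational(1, 2)) = Pow(Add(-7415, Add(151, -459, Mul(13, 248))), Rational(1, 2)) = Pow(Add(-7415, Add(151, -459, 3224)), Rational(1, 2)) = Pow(Add(-7415, 2916), Rational(1, 2)) = Pow(-4499, Rational(1, 2)) = Mul(I, Pow(4499, Rational(1, 2)))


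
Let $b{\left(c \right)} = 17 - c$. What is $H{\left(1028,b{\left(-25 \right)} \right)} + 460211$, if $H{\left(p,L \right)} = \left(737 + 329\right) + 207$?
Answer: $461484$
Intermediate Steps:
$H{\left(p,L \right)} = 1273$ ($H{\left(p,L \right)} = 1066 + 207 = 1273$)
$H{\left(1028,b{\left(-25 \right)} \right)} + 460211 = 1273 + 460211 = 461484$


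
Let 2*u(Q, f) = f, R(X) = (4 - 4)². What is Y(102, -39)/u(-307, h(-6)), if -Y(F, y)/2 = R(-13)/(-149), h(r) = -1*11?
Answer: 0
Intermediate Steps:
R(X) = 0 (R(X) = 0² = 0)
h(r) = -11
u(Q, f) = f/2
Y(F, y) = 0 (Y(F, y) = -0/(-149) = -0*(-1)/149 = -2*0 = 0)
Y(102, -39)/u(-307, h(-6)) = 0/(((½)*(-11))) = 0/(-11/2) = 0*(-2/11) = 0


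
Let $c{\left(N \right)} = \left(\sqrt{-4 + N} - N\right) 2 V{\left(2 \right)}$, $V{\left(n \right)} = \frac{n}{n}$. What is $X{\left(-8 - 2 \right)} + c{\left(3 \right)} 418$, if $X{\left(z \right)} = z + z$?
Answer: $-2528 + 836 i \approx -2528.0 + 836.0 i$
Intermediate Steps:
$V{\left(n \right)} = 1$
$X{\left(z \right)} = 2 z$
$c{\left(N \right)} = - 2 N + 2 \sqrt{-4 + N}$ ($c{\left(N \right)} = \left(\sqrt{-4 + N} - N\right) 2 \cdot 1 = \left(- 2 N + 2 \sqrt{-4 + N}\right) 1 = - 2 N + 2 \sqrt{-4 + N}$)
$X{\left(-8 - 2 \right)} + c{\left(3 \right)} 418 = 2 \left(-8 - 2\right) + \left(\left(-2\right) 3 + 2 \sqrt{-4 + 3}\right) 418 = 2 \left(-10\right) + \left(-6 + 2 \sqrt{-1}\right) 418 = -20 + \left(-6 + 2 i\right) 418 = -20 - \left(2508 - 836 i\right) = -2528 + 836 i$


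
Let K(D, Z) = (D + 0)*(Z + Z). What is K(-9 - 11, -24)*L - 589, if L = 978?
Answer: 938291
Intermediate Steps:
K(D, Z) = 2*D*Z (K(D, Z) = D*(2*Z) = 2*D*Z)
K(-9 - 11, -24)*L - 589 = (2*(-9 - 11)*(-24))*978 - 589 = (2*(-20)*(-24))*978 - 589 = 960*978 - 589 = 938880 - 589 = 938291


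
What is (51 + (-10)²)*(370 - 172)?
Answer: 29898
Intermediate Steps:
(51 + (-10)²)*(370 - 172) = (51 + 100)*198 = 151*198 = 29898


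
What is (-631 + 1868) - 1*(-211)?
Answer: 1448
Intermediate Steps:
(-631 + 1868) - 1*(-211) = 1237 + 211 = 1448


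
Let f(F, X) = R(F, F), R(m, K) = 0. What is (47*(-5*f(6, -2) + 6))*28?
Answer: 7896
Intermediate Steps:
f(F, X) = 0
(47*(-5*f(6, -2) + 6))*28 = (47*(-5*0 + 6))*28 = (47*(0 + 6))*28 = (47*6)*28 = 282*28 = 7896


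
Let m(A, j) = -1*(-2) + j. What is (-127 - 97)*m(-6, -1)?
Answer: -224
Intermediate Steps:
m(A, j) = 2 + j
(-127 - 97)*m(-6, -1) = (-127 - 97)*(2 - 1) = -224*1 = -224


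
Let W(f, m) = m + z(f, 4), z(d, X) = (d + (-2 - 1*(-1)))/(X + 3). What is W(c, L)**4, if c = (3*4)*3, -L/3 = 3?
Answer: 256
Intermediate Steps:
z(d, X) = (-1 + d)/(3 + X) (z(d, X) = (d + (-2 + 1))/(3 + X) = (d - 1)/(3 + X) = (-1 + d)/(3 + X))
L = -9 (L = -3*3 = -9)
c = 36 (c = 12*3 = 36)
W(f, m) = -1/7 + m + f/7 (W(f, m) = m + (-1 + f)/(3 + 4) = m + (-1 + f)/7 = m + (-1/7 + f/7) = -1/7 + m + f/7)
W(c, L)**4 = (-1/7 - 9 + (1/7)*36)**4 = (-1/7 - 9 + 36/7)**4 = (-4)**4 = 256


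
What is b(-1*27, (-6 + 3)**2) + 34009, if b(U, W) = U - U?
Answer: 34009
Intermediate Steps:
b(U, W) = 0
b(-1*27, (-6 + 3)**2) + 34009 = 0 + 34009 = 34009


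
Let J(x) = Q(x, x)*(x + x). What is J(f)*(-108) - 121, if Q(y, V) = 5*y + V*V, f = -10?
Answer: 107879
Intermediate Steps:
Q(y, V) = V² + 5*y (Q(y, V) = 5*y + V² = V² + 5*y)
J(x) = 2*x*(x² + 5*x) (J(x) = (x² + 5*x)*(x + x) = (x² + 5*x)*(2*x) = 2*x*(x² + 5*x))
J(f)*(-108) - 121 = (2*(-10)²*(5 - 10))*(-108) - 121 = (2*100*(-5))*(-108) - 121 = -1000*(-108) - 121 = 108000 - 121 = 107879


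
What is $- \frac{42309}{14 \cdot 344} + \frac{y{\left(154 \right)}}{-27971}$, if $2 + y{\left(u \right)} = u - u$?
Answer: $- \frac{1183415407}{134708336} \approx -8.785$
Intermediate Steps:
$y{\left(u \right)} = -2$ ($y{\left(u \right)} = -2 + \left(u - u\right) = -2 + 0 = -2$)
$- \frac{42309}{14 \cdot 344} + \frac{y{\left(154 \right)}}{-27971} = - \frac{42309}{14 \cdot 344} - \frac{2}{-27971} = - \frac{42309}{4816} - - \frac{2}{27971} = \left(-42309\right) \frac{1}{4816} + \frac{2}{27971} = - \frac{42309}{4816} + \frac{2}{27971} = - \frac{1183415407}{134708336}$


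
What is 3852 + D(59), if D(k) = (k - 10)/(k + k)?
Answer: 454585/118 ≈ 3852.4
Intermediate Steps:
D(k) = (-10 + k)/(2*k) (D(k) = (-10 + k)/((2*k)) = (-10 + k)*(1/(2*k)) = (-10 + k)/(2*k))
3852 + D(59) = 3852 + (1/2)*(-10 + 59)/59 = 3852 + (1/2)*(1/59)*49 = 3852 + 49/118 = 454585/118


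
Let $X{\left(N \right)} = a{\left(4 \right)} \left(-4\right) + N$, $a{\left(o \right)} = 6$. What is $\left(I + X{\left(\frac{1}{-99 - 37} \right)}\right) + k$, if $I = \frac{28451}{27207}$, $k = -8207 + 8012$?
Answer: $- \frac{806491159}{3700152} \approx -217.96$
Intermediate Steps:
$k = -195$
$X{\left(N \right)} = -24 + N$ ($X{\left(N \right)} = 6 \left(-4\right) + N = -24 + N$)
$I = \frac{28451}{27207}$ ($I = 28451 \cdot \frac{1}{27207} = \frac{28451}{27207} \approx 1.0457$)
$\left(I + X{\left(\frac{1}{-99 - 37} \right)}\right) + k = \left(\frac{28451}{27207} - \left(24 - \frac{1}{-99 - 37}\right)\right) - 195 = \left(\frac{28451}{27207} - \left(24 - \frac{1}{-136}\right)\right) - 195 = \left(\frac{28451}{27207} - \frac{3265}{136}\right) - 195 = - \frac{84961519}{3700152} - 195 = - \frac{806491159}{3700152}$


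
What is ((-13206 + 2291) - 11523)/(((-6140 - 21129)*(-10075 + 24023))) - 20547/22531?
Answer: -3907252525993/4284810529186 ≈ -0.91188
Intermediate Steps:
((-13206 + 2291) - 11523)/(((-6140 - 21129)*(-10075 + 24023))) - 20547/22531 = (-10915 - 11523)/((-27269*13948)) - 20547*1/22531 = -22438/(-380348012) - 20547/22531 = -22438*(-1/380348012) - 20547/22531 = 11219/190174006 - 20547/22531 = -3907252525993/4284810529186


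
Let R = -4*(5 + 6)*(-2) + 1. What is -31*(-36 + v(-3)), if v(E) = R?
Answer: -1643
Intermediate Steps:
R = 89 (R = -4*11*(-2) + 1 = -44*(-2) + 1 = 88 + 1 = 89)
v(E) = 89
-31*(-36 + v(-3)) = -31*(-36 + 89) = -31*53 = -1643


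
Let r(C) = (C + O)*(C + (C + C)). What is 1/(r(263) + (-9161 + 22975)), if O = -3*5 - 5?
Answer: 1/205541 ≈ 4.8652e-6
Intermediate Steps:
O = -20 (O = -15 - 5 = -20)
r(C) = 3*C*(-20 + C) (r(C) = (C - 20)*(C + (C + C)) = (-20 + C)*(C + 2*C) = (-20 + C)*(3*C) = 3*C*(-20 + C))
1/(r(263) + (-9161 + 22975)) = 1/(3*263*(-20 + 263) + (-9161 + 22975)) = 1/(3*263*243 + 13814) = 1/(191727 + 13814) = 1/205541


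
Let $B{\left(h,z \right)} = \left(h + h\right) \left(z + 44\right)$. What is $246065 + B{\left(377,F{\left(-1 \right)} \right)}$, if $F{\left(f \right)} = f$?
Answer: $278487$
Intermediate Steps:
$B{\left(h,z \right)} = 2 h \left(44 + z\right)$
$246065 + B{\left(377,F{\left(-1 \right)} \right)} = 246065 + 2 \cdot 377 \left(44 - 1\right) = 246065 + 2 \cdot 377 \cdot 43 = 246065 + 32422 = 278487$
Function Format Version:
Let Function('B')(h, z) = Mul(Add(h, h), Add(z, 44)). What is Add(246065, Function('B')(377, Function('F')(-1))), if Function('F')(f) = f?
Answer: 278487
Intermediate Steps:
Function('B')(h, z) = Mul(2, h, Add(44, z)) (Function('B')(h, z) = Mul(Mul(2, h), Add(44, z)) = Mul(2, h, Add(44, z)))
Add(246065, Function('B')(377, Function('F')(-1))) = Add(246065, Mul(2, 377, Add(44, -1))) = Add(246065, Mul(2, 377, 43)) = Add(246065, 32422) = 278487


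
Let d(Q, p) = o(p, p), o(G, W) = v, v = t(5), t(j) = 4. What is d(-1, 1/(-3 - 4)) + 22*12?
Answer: 268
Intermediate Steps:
v = 4
o(G, W) = 4
d(Q, p) = 4
d(-1, 1/(-3 - 4)) + 22*12 = 4 + 22*12 = 4 + 264 = 268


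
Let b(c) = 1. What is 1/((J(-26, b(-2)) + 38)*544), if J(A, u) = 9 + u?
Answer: 1/26112 ≈ 3.8297e-5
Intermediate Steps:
1/((J(-26, b(-2)) + 38)*544) = 1/(((9 + 1) + 38)*544) = (1/544)/(10 + 38) = (1/544)/48 = (1/48)*(1/544) = 1/26112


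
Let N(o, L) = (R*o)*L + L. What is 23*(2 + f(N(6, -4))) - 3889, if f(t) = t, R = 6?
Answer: -7247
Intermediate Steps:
N(o, L) = L + 6*L*o (N(o, L) = (6*o)*L + L = 6*L*o + L = L + 6*L*o)
23*(2 + f(N(6, -4))) - 3889 = 23*(2 - 4*(1 + 6*6)) - 3889 = 23*(2 - 4*(1 + 36)) - 3889 = 23*(2 - 4*37) - 3889 = 23*(2 - 148) - 3889 = 23*(-146) - 3889 = -3358 - 3889 = -7247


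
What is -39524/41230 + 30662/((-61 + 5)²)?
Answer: 40723107/4617760 ≈ 8.8188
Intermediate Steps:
-39524/41230 + 30662/((-61 + 5)²) = -39524*1/41230 + 30662/((-56)²) = -19762/20615 + 30662/3136 = -19762/20615 + 30662*(1/3136) = -19762/20615 + 15331/1568 = 40723107/4617760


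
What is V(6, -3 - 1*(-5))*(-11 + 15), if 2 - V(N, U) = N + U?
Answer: -24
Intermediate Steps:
V(N, U) = 2 - N - U (V(N, U) = 2 - (N + U) = 2 + (-N - U) = 2 - N - U)
V(6, -3 - 1*(-5))*(-11 + 15) = (2 - 1*6 - (-3 - 1*(-5)))*(-11 + 15) = (2 - 6 - (-3 + 5))*4 = (2 - 6 - 1*2)*4 = (2 - 6 - 2)*4 = -6*4 = -24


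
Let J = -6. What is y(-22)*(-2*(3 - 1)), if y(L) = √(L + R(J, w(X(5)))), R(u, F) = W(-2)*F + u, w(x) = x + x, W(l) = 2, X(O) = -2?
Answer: -24*I ≈ -24.0*I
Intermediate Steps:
w(x) = 2*x
R(u, F) = u + 2*F (R(u, F) = 2*F + u = u + 2*F)
y(L) = √(-14 + L) (y(L) = √(L + (-6 + 2*(2*(-2)))) = √(L + (-6 + 2*(-4))) = √(L + (-6 - 8)) = √(L - 14) = √(-14 + L))
y(-22)*(-2*(3 - 1)) = √(-14 - 22)*(-2*(3 - 1)) = √(-36)*(-2*2) = (6*I)*(-4) = -24*I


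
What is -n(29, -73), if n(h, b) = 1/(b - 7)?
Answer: 1/80 ≈ 0.012500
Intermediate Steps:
n(h, b) = 1/(-7 + b)
-n(29, -73) = -1/(-7 - 73) = -1/(-80) = -1*(-1/80) = 1/80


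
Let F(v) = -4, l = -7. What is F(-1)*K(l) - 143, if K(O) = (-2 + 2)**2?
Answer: -143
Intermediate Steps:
K(O) = 0 (K(O) = 0**2 = 0)
F(-1)*K(l) - 143 = -4*0 - 143 = 0 - 143 = -143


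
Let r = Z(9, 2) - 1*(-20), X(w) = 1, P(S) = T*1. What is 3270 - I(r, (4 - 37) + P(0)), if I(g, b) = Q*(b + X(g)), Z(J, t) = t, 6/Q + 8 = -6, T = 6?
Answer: 22812/7 ≈ 3258.9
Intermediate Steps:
P(S) = 6 (P(S) = 6*1 = 6)
Q = -3/7 (Q = 6/(-8 - 6) = 6/(-14) = 6*(-1/14) = -3/7 ≈ -0.42857)
r = 22 (r = 2 - 1*(-20) = 2 + 20 = 22)
I(g, b) = -3/7 - 3*b/7 (I(g, b) = -3*(b + 1)/7 = -3*(1 + b)/7 = -3/7 - 3*b/7)
3270 - I(r, (4 - 37) + P(0)) = 3270 - (-3/7 - 3*((4 - 37) + 6)/7) = 3270 - (-3/7 - 3*(-33 + 6)/7) = 3270 - (-3/7 - 3/7*(-27)) = 3270 - (-3/7 + 81/7) = 3270 - 1*78/7 = 3270 - 78/7 = 22812/7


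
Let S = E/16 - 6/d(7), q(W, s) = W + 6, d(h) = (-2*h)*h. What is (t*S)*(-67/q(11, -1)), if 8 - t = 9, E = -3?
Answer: -6633/13328 ≈ -0.49767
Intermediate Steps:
t = -1 (t = 8 - 1*9 = 8 - 9 = -1)
d(h) = -2*h²
q(W, s) = 6 + W
S = -99/784 (S = -3/16 - 6/((-2*7²)) = -3*1/16 - 6/((-2*49)) = -3/16 - 6/(-98) = -3/16 - 6*(-1/98) = -3/16 + 3/49 = -99/784 ≈ -0.12628)
(t*S)*(-67/q(11, -1)) = (-1*(-99/784))*(-67/(6 + 11)) = 99*(-67/17)/784 = 99*(-67*1/17)/784 = (99/784)*(-67/17) = -6633/13328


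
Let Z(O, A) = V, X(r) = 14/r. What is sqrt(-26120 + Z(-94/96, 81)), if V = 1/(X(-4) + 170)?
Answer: I*sqrt(321824446)/111 ≈ 161.62*I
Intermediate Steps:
V = 2/333 (V = 1/(14/(-4) + 170) = 1/(14*(-1/4) + 170) = 1/(-7/2 + 170) = 1/(333/2) = 2/333 ≈ 0.0060060)
Z(O, A) = 2/333
sqrt(-26120 + Z(-94/96, 81)) = sqrt(-26120 + 2/333) = sqrt(-8697958/333) = I*sqrt(321824446)/111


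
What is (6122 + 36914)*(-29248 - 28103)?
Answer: -2468157636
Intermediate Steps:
(6122 + 36914)*(-29248 - 28103) = 43036*(-57351) = -2468157636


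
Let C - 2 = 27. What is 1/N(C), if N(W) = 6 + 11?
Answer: 1/17 ≈ 0.058824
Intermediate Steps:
C = 29 (C = 2 + 27 = 29)
N(W) = 17
1/N(C) = 1/17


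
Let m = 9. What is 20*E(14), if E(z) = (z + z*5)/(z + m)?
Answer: 1680/23 ≈ 73.043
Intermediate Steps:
E(z) = 6*z/(9 + z) (E(z) = (z + z*5)/(z + 9) = (z + 5*z)/(9 + z) = (6*z)/(9 + z) = 6*z/(9 + z))
20*E(14) = 20*(6*14/(9 + 14)) = 20*(6*14/23) = 20*(6*14*(1/23)) = 20*(84/23) = 1680/23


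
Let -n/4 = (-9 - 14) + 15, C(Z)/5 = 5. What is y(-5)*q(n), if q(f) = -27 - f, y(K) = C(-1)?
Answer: -1475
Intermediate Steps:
C(Z) = 25 (C(Z) = 5*5 = 25)
y(K) = 25
n = 32 (n = -4*((-9 - 14) + 15) = -4*(-23 + 15) = -4*(-8) = 32)
y(-5)*q(n) = 25*(-27 - 1*32) = 25*(-27 - 32) = 25*(-59) = -1475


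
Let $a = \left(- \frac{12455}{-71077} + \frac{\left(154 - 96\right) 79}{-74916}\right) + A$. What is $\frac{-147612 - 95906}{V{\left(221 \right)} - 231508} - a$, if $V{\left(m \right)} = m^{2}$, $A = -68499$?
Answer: $\frac{11104639804021522235}{162111011574474} \approx 68500.0$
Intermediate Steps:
$a = - \frac{182371589116751}{2662402266}$ ($a = \left(- \frac{12455}{-71077} + \frac{\left(154 - 96\right) 79}{-74916}\right) - 68499 = \left(\left(-12455\right) \left(- \frac{1}{71077}\right) + 58 \cdot 79 \left(- \frac{1}{74916}\right)\right) - 68499 = \left(\frac{12455}{71077} + 4582 \left(- \frac{1}{74916}\right)\right) - 68499 = \left(\frac{12455}{71077} - \frac{2291}{37458}\right) - 68499 = \frac{303701983}{2662402266} - 68499 = - \frac{182371589116751}{2662402266} \approx -68499.0$)
$\frac{-147612 - 95906}{V{\left(221 \right)} - 231508} - a = \frac{-147612 - 95906}{221^{2} - 231508} - - \frac{182371589116751}{2662402266} = - \frac{243518}{48841 - 231508} + \frac{182371589116751}{2662402266} = - \frac{243518}{-182667} + \frac{182371589116751}{2662402266} = \left(-243518\right) \left(- \frac{1}{182667}\right) + \frac{182371589116751}{2662402266} = \frac{243518}{182667} + \frac{182371589116751}{2662402266} = \frac{11104639804021522235}{162111011574474}$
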